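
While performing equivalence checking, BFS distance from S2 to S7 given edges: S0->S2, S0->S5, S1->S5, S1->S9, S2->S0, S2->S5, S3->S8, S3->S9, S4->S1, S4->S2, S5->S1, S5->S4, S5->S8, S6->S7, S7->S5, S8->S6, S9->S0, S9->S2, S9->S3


BFS layer-by-layer from S2:
  dist 0: {S2}
  dist 1: {S0, S5}
  dist 2: {S1, S4, S8}
  dist 3: {S6, S9}
  dist 4: {S3, S7}
  -> S7 reached at distance 4
Shortest path length = 4

4


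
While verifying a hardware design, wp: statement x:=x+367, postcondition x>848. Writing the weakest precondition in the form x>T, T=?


Formula: wp(x:=E, P) = P[E/x] (substitute E for x in postcondition)
Step 1: Postcondition: x>848
Step 2: Substitute x+367 for x: x+367>848
Step 3: Solve for x: x > 848-367 = 481

481


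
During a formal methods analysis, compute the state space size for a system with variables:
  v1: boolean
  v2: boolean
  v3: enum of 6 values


State space = product of domain sizes of all variables.
Domain sizes:
  v1 (boolean): 2
  v2 (boolean): 2
  v3 (enum of 6 values): 6
Product = 2 * 2 * 6 = 24

24


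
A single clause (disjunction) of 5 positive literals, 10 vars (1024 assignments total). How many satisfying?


Step 1: Total=2^10=1024
Step 2: Unsat when all 5 false: 2^5=32
Step 3: Sat=1024-32=992

992


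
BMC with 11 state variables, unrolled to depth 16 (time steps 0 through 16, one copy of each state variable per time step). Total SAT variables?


BMC unrolls to depth k, creating one copy of each state var for steps 0..k.
Step count = 16 + 1 = 17 (steps 0 through 16)
Vars per step = 11
Total = 11 * 17 = 187

187


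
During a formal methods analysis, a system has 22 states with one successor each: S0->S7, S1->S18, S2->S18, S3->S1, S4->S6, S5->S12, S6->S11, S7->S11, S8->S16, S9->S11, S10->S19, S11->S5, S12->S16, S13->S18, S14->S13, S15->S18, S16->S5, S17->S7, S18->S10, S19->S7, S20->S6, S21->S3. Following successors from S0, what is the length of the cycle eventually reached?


Trace from S0 until a state repeats:
  S0 -> S7 -> S11 -> S5 -> S12 -> S16 -> S5
S5 first seen at step 3, revisited at step 6.
Cycle length = 6 - 3 = 3

3


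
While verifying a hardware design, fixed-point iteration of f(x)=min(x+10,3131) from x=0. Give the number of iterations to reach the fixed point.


Step 1: x=0, cap=3131, increment=10
Step 2: x grows by 10 each step until capped at 3131; fixed point is x=3131
Step 3: iterations = ceil(3131/10) = 314

314


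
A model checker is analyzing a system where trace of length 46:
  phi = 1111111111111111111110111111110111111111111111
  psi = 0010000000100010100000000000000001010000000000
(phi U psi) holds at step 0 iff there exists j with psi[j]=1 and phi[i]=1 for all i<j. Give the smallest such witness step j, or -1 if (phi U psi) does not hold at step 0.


(phi U psi) at 0: need smallest j with psi[j]=1 and phi[i]=1 for all i in [0,j).
Scan from step 0:
  step 0: phi=1, psi=0 -> continue
  step 1: phi=1, psi=0 -> continue
  step 2: psi=1 and phi held for [0,2) -> witness found
Witness step = 2

2


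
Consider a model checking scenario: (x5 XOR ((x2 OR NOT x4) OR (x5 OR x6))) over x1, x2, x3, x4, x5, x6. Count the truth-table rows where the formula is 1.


Formula: (x5 XOR ((x2 OR NOT x4) OR (x5 OR x6))) over 6 vars (64 rows)
Evaluate each row (x1, x2, x3, x4, x5, x6 as bits, MSB first):
  row 0 [000000]: (0 XOR ((0 OR NOT 0) OR (0 OR 0))) -> 1
  row 1 [000001]: (0 XOR ((0 OR NOT 0) OR (0 OR 1))) -> 1
  row 2 [000010]: (1 XOR ((0 OR NOT 0) OR (1 OR 0))) -> 0
  row 3 [000011]: (1 XOR ((0 OR NOT 0) OR (1 OR 1))) -> 0
  row 4 [000100]: (0 XOR ((0 OR NOT 1) OR (0 OR 0))) -> 0
  (every remaining row is evaluated the same way; all 64 results are listed next)
Full result column, 8 rows per line (x1,x2,x3 fixed per line; x4,x5,x6 runs 000..111 left to right):
  rows 0-7 [x1,x2,x3=000]: 11000100  (ones: 3)
  rows 8-15 [x1,x2,x3=001]: 11000100  (ones: 3)
  rows 16-23 [x1,x2,x3=010]: 11001100  (ones: 4)
  rows 24-31 [x1,x2,x3=011]: 11001100  (ones: 4)
  rows 32-39 [x1,x2,x3=100]: 11000100  (ones: 3)
  rows 40-47 [x1,x2,x3=101]: 11000100  (ones: 3)
  rows 48-55 [x1,x2,x3=110]: 11001100  (ones: 4)
  rows 56-63 [x1,x2,x3=111]: 11001100  (ones: 4)
Count of 1-rows = 3+3+4+4+3+3+4+4 = 28

28


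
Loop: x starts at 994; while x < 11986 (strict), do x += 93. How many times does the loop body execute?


Step 1: x goes from 994 toward 11986 by 93; the body runs while x<11986, so iterations = ceil((bound-start)/step)
Step 2: Distance=10992
Step 3: ceil(10992/93)=119

119


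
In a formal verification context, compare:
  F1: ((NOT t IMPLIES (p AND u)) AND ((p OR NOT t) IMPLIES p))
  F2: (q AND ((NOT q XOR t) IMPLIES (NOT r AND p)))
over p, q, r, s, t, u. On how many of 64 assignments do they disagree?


F1 = ((NOT t IMPLIES (p AND u)) AND ((p OR NOT t) IMPLIES p))
F2 = (q AND ((NOT q XOR t) IMPLIES (NOT r AND p)))
Evaluate both on each of 64 rows (bits = p,q,r,s,t,u):
  row 0 [000000]: F1=0 F2=0 -> 0
  row 1 [000001]: F1=0 F2=0 -> 0
  row 2 [000010]: F1=1 F2=0 (differ) -> 1
  row 3 [000011]: F1=1 F2=0 (differ) -> 1
  row 4 [000100]: F1=0 F2=0 -> 0
  (every remaining row is evaluated the same way; all 64 results are listed next)
Full result column, 8 rows per line (p,q,r fixed per line; s,t,u runs 000..111 left to right):
  rows 0-7 [p,q,r=000]: 00110011  (ones: 4)
  rows 8-15 [p,q,r=001]: 00110011  (ones: 4)
  rows 16-23 [p,q,r=010]: 11111111  (ones: 8)
  rows 24-31 [p,q,r=011]: 11111111  (ones: 8)
  rows 32-39 [p,q,r=100]: 01110111  (ones: 6)
  rows 40-47 [p,q,r=101]: 01110111  (ones: 6)
  rows 48-55 [p,q,r=110]: 10001000  (ones: 2)
  rows 56-63 [p,q,r=111]: 10111011  (ones: 6)
Disagreements = 4+4+8+8+6+6+2+6 = 44

44


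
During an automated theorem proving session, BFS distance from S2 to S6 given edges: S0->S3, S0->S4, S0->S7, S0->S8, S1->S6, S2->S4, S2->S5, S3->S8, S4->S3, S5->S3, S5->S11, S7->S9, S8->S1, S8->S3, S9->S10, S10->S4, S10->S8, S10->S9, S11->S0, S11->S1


BFS layer-by-layer from S2:
  dist 0: {S2}
  dist 1: {S4, S5}
  dist 2: {S3, S11}
  dist 3: {S0, S1, S8}
  dist 4: {S6, S7}
  -> S6 reached at distance 4
Shortest path length = 4

4


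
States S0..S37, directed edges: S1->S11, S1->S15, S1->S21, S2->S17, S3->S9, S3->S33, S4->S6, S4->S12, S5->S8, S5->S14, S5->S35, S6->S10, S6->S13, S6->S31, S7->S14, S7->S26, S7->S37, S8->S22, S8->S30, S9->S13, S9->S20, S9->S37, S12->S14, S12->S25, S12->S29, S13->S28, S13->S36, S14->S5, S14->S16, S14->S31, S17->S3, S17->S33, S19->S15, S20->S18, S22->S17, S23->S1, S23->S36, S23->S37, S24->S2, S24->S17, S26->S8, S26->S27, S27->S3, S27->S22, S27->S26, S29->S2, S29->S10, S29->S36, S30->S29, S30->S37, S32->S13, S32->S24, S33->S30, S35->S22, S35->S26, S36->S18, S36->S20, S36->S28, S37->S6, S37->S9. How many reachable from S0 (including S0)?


BFS from S0:
  layer 0: {S0}
Reachable set: {S0}
Count = 1

1


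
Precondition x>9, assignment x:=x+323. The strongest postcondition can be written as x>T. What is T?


Formula: sp(P, x:=E) = exists old_x. (x = E[old_x/x]) AND P[old_x/x] (old_x is the value of x before the assignment; eliminate old_x by solving x = E[old_x/x] for old_x)
Step 1: Precondition P: x>9, i.e. old_x > 9
Step 2: Assignment gives x = old_x + 323, so old_x = x - 323
Step 3: Substitute into P: x - 323 > 9
Step 4: Simplify: x > 9+323 = 332

332


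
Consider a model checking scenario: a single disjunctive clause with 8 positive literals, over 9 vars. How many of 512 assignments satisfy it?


Step 1: Total=2^9=512
Step 2: Unsat when all 8 false: 2^1=2
Step 3: Sat=512-2=510

510


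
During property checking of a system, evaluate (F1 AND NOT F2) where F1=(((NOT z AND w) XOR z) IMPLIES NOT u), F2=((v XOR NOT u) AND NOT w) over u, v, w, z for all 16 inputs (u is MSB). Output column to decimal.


F1 = (((NOT z AND w) XOR z) IMPLIES NOT u)
F2 = ((v XOR NOT u) AND NOT w)
Counterexample to F1=>F2 is where F1=1 and F2=0.
Evaluate each row (bits = u,v,w,z, MSB first):
  row 0 [0000]: F1=1 F2=1 -> F1&~F2 -> 0
  row 1 [0001]: F1=1 F2=1 -> F1&~F2 -> 0
  row 2 [0010]: F1=1 F2=0 -> F1&~F2 -> 1
  row 3 [0011]: F1=1 F2=0 -> F1&~F2 -> 1
  row 4 [0100]: F1=1 F2=0 -> F1&~F2 -> 1
  row 5 [0101]: F1=1 F2=0 -> F1&~F2 -> 1
  row 6 [0110]: F1=1 F2=0 -> F1&~F2 -> 1
  row 7 [0111]: F1=1 F2=0 -> F1&~F2 -> 1
  row 8 [1000]: F1=1 F2=0 -> F1&~F2 -> 1
  row 9 [1001]: F1=0 F2=0 -> F1&~F2 -> 0
  row 10 [1010]: F1=0 F2=0 -> F1&~F2 -> 0
  row 11 [1011]: F1=0 F2=0 -> F1&~F2 -> 0
  row 12 [1100]: F1=1 F2=1 -> F1&~F2 -> 0
  row 13 [1101]: F1=0 F2=1 -> F1&~F2 -> 0
  row 14 [1110]: F1=0 F2=0 -> F1&~F2 -> 0
  row 15 [1111]: F1=0 F2=0 -> F1&~F2 -> 0
Full result column, 4 rows per line (u,v fixed per line; w,z runs 00..11 left to right):
  rows 0-3 [u,v=00]: 0011  = hex 3
  rows 4-7 [u,v=01]: 1111  = hex F
  rows 8-11 [u,v=10]: 1000  = hex 8
  rows 12-15 [u,v=11]: 0000  = hex 0
Counterexample vector (row 0 .. row 15) = 0011111110000000
Output column grouped in 4s = 0011 1111 1000 0000 = 0x3F80
Convert to decimal digit by digit (value = value*16 + digit):
  3 -> 3
  3*16 + 15 (F) = 63
  63*16 + 8 = 1016
  1016*16 + 0 = 16256
Decimal = 16256

16256


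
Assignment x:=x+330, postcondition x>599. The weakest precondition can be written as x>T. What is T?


Formula: wp(x:=E, P) = P[E/x] (substitute E for x in postcondition)
Step 1: Postcondition: x>599
Step 2: Substitute x+330 for x: x+330>599
Step 3: Solve for x: x > 599-330 = 269

269


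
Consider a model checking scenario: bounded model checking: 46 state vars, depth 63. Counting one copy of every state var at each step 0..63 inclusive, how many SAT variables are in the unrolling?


BMC unrolls to depth k, creating one copy of each state var for steps 0..k.
Step count = 63 + 1 = 64 (steps 0 through 63)
Vars per step = 46
Total = 46 * 64 = 2944

2944


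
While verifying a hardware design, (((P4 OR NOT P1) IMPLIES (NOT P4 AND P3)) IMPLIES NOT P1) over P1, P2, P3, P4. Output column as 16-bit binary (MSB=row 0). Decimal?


Formula: (((P4 OR NOT P1) IMPLIES (NOT P4 AND P3)) IMPLIES NOT P1) over P1, P2, P3, P4 (16 rows)
Evaluate each row (bits = P1,P2,P3,P4, MSB first):
  row 0 [0000]: (((0 OR NOT 0) IMPLIES (NOT 0 AND 0)) IMPLIES NOT 0) -> 1
  row 1 [0001]: (((1 OR NOT 0) IMPLIES (NOT 1 AND 0)) IMPLIES NOT 0) -> 1
  row 2 [0010]: (((0 OR NOT 0) IMPLIES (NOT 0 AND 1)) IMPLIES NOT 0) -> 1
  row 3 [0011]: (((1 OR NOT 0) IMPLIES (NOT 1 AND 1)) IMPLIES NOT 0) -> 1
  row 4 [0100]: (((0 OR NOT 0) IMPLIES (NOT 0 AND 0)) IMPLIES NOT 0) -> 1
  row 5 [0101]: (((1 OR NOT 0) IMPLIES (NOT 1 AND 0)) IMPLIES NOT 0) -> 1
  row 6 [0110]: (((0 OR NOT 0) IMPLIES (NOT 0 AND 1)) IMPLIES NOT 0) -> 1
  row 7 [0111]: (((1 OR NOT 0) IMPLIES (NOT 1 AND 1)) IMPLIES NOT 0) -> 1
  row 8 [1000]: (((0 OR NOT 1) IMPLIES (NOT 0 AND 0)) IMPLIES NOT 1) -> 0
  row 9 [1001]: (((1 OR NOT 1) IMPLIES (NOT 1 AND 0)) IMPLIES NOT 1) -> 1
  row 10 [1010]: (((0 OR NOT 1) IMPLIES (NOT 0 AND 1)) IMPLIES NOT 1) -> 0
  row 11 [1011]: (((1 OR NOT 1) IMPLIES (NOT 1 AND 1)) IMPLIES NOT 1) -> 1
  row 12 [1100]: (((0 OR NOT 1) IMPLIES (NOT 0 AND 0)) IMPLIES NOT 1) -> 0
  row 13 [1101]: (((1 OR NOT 1) IMPLIES (NOT 1 AND 0)) IMPLIES NOT 1) -> 1
  row 14 [1110]: (((0 OR NOT 1) IMPLIES (NOT 0 AND 1)) IMPLIES NOT 1) -> 0
  row 15 [1111]: (((1 OR NOT 1) IMPLIES (NOT 1 AND 1)) IMPLIES NOT 1) -> 1
Full result column, 4 rows per line (P1,P2 fixed per line; P3,P4 runs 00..11 left to right):
  rows 0-3 [P1,P2=00]: 1111  = hex F
  rows 4-7 [P1,P2=01]: 1111  = hex F
  rows 8-11 [P1,P2=10]: 0101  = hex 5
  rows 12-15 [P1,P2=11]: 0101  = hex 5
Output column (row 0 .. row 15) = 1111111101010101
Output column grouped in 4s = 1111 1111 0101 0101 = 0xFF55
Convert to decimal digit by digit (value = value*16 + digit):
  F -> 15
  15*16 + 15 (F) = 255
  255*16 + 5 = 4085
  4085*16 + 5 = 65365
Decimal = 65365

65365


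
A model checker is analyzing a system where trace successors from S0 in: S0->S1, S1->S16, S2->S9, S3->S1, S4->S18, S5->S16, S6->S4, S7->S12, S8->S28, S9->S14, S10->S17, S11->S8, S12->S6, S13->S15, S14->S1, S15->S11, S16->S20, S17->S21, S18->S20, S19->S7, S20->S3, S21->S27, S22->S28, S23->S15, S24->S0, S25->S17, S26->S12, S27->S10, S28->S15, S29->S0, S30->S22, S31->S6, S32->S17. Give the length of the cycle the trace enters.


Trace from S0 until a state repeats:
  S0 -> S1 -> S16 -> S20 -> S3 -> S1
S1 first seen at step 1, revisited at step 5.
Cycle length = 5 - 1 = 4

4


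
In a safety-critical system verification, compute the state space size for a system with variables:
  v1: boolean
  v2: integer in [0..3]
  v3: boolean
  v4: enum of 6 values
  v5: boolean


State space = product of domain sizes of all variables.
Domain sizes:
  v1 (boolean): 2
  v2 (integer in [0..3]): 4
  v3 (boolean): 2
  v4 (enum of 6 values): 6
  v5 (boolean): 2
Product = 2 * 4 * 2 * 6 * 2 = 192

192


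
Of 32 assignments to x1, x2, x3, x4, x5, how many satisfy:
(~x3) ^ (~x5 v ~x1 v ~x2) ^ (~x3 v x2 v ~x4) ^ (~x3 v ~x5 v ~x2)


CNF with 4 clauses over 5 vars (32 assignments).
An assignment satisfies CNF iff every clause has >=1 true literal.
Check each row (bits = x1,x2,x3,x4,x5; clause T/F shown):
  row 0 [00000]: clauses=TTTT -> 1
  row 1 [00001]: clauses=TTTT -> 1
  row 2 [00010]: clauses=TTTT -> 1
  row 3 [00011]: clauses=TTTT -> 1
  row 4 [00100]: clauses=FTTT -> 0
  row 5 [00101]: clauses=FTTT -> 0
  row 6 [00110]: clauses=FTFT -> 0
  row 7 [00111]: clauses=FTFT -> 0
  row 8 [01000]: clauses=TTTT -> 1
  row 9 [01001]: clauses=TTTT -> 1
  row 10 [01010]: clauses=TTTT -> 1
  row 11 [01011]: clauses=TTTT -> 1
  row 12 [01100]: clauses=FTTT -> 0
  row 13 [01101]: clauses=FTTF -> 0
  row 14 [01110]: clauses=FTTT -> 0
  row 15 [01111]: clauses=FTTF -> 0
  row 16 [10000]: clauses=TTTT -> 1
  row 17 [10001]: clauses=TTTT -> 1
  row 18 [10010]: clauses=TTTT -> 1
  row 19 [10011]: clauses=TTTT -> 1
  row 20 [10100]: clauses=FTTT -> 0
  row 21 [10101]: clauses=FTTT -> 0
  row 22 [10110]: clauses=FTFT -> 0
  row 23 [10111]: clauses=FTFT -> 0
  row 24 [11000]: clauses=TTTT -> 1
  row 25 [11001]: clauses=TFTT -> 0
  row 26 [11010]: clauses=TTTT -> 1
  row 27 [11011]: clauses=TFTT -> 0
  row 28 [11100]: clauses=FTTT -> 0
  row 29 [11101]: clauses=FFTF -> 0
  row 30 [11110]: clauses=FTTT -> 0
  row 31 [11111]: clauses=FFTF -> 0
Full result column, 8 rows per line (x1,x2 fixed per line; x3,x4,x5 runs 000..111 left to right):
  rows 0-7 [x1,x2=00]: 11110000  (ones: 4)
  rows 8-15 [x1,x2=01]: 11110000  (ones: 4)
  rows 16-23 [x1,x2=10]: 11110000  (ones: 4)
  rows 24-31 [x1,x2=11]: 10100000  (ones: 2)
Satisfying assignments = 4+4+4+2 = 14

14


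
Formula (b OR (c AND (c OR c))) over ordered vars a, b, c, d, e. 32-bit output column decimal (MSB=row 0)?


Formula: (b OR (c AND (c OR c))) over a, b, c, d, e (32 rows)
Evaluate each row (bits = a,b,c,d,e, MSB first):
  row 0 [00000]: (0 OR (0 AND (0 OR 0))) -> 0
  row 1 [00001]: (0 OR (0 AND (0 OR 0))) -> 0
  row 2 [00010]: (0 OR (0 AND (0 OR 0))) -> 0
  row 3 [00011]: (0 OR (0 AND (0 OR 0))) -> 0
  row 4 [00100]: (0 OR (1 AND (1 OR 1))) -> 1
  row 5 [00101]: (0 OR (1 AND (1 OR 1))) -> 1
  row 6 [00110]: (0 OR (1 AND (1 OR 1))) -> 1
  row 7 [00111]: (0 OR (1 AND (1 OR 1))) -> 1
  row 8 [01000]: (1 OR (0 AND (0 OR 0))) -> 1
  row 9 [01001]: (1 OR (0 AND (0 OR 0))) -> 1
  row 10 [01010]: (1 OR (0 AND (0 OR 0))) -> 1
  row 11 [01011]: (1 OR (0 AND (0 OR 0))) -> 1
  row 12 [01100]: (1 OR (1 AND (1 OR 1))) -> 1
  row 13 [01101]: (1 OR (1 AND (1 OR 1))) -> 1
  row 14 [01110]: (1 OR (1 AND (1 OR 1))) -> 1
  row 15 [01111]: (1 OR (1 AND (1 OR 1))) -> 1
  row 16 [10000]: (0 OR (0 AND (0 OR 0))) -> 0
  row 17 [10001]: (0 OR (0 AND (0 OR 0))) -> 0
  row 18 [10010]: (0 OR (0 AND (0 OR 0))) -> 0
  row 19 [10011]: (0 OR (0 AND (0 OR 0))) -> 0
  row 20 [10100]: (0 OR (1 AND (1 OR 1))) -> 1
  row 21 [10101]: (0 OR (1 AND (1 OR 1))) -> 1
  row 22 [10110]: (0 OR (1 AND (1 OR 1))) -> 1
  row 23 [10111]: (0 OR (1 AND (1 OR 1))) -> 1
  row 24 [11000]: (1 OR (0 AND (0 OR 0))) -> 1
  row 25 [11001]: (1 OR (0 AND (0 OR 0))) -> 1
  row 26 [11010]: (1 OR (0 AND (0 OR 0))) -> 1
  row 27 [11011]: (1 OR (0 AND (0 OR 0))) -> 1
  row 28 [11100]: (1 OR (1 AND (1 OR 1))) -> 1
  row 29 [11101]: (1 OR (1 AND (1 OR 1))) -> 1
  row 30 [11110]: (1 OR (1 AND (1 OR 1))) -> 1
  row 31 [11111]: (1 OR (1 AND (1 OR 1))) -> 1
Full result column, 4 rows per line (a,b,c fixed per line; d,e runs 00..11 left to right):
  rows 0-3 [a,b,c=000]: 0000  = hex 0
  rows 4-7 [a,b,c=001]: 1111  = hex F
  rows 8-11 [a,b,c=010]: 1111  = hex F
  rows 12-15 [a,b,c=011]: 1111  = hex F
  rows 16-19 [a,b,c=100]: 0000  = hex 0
  rows 20-23 [a,b,c=101]: 1111  = hex F
  rows 24-27 [a,b,c=110]: 1111  = hex F
  rows 28-31 [a,b,c=111]: 1111  = hex F
Output column (row 0 .. row 31) = 00001111111111110000111111111111
Output column grouped in 4s = 0000 1111 1111 1111 0000 1111 1111 1111 = 0x0FFF0FFF
Convert to decimal digit by digit (value = value*16 + digit):
  0 -> 0
  0*16 + 15 (F) = 15
  15*16 + 15 (F) = 255
  255*16 + 15 (F) = 4095
  4095*16 + 0 = 65520
  65520*16 + 15 (F) = 1048335
  1048335*16 + 15 (F) = 16773375
  16773375*16 + 15 (F) = 268374015
Decimal = 268374015

268374015


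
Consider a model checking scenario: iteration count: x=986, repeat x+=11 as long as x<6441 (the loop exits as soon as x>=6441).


Step 1: x goes from 986 toward 6441 by 11; the body runs while x<6441, so iterations = ceil((bound-start)/step)
Step 2: Distance=5455
Step 3: ceil(5455/11)=496

496


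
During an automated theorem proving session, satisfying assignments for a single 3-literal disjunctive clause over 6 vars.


Step 1: Total=2^6=64
Step 2: Unsat when all 3 false: 2^3=8
Step 3: Sat=64-8=56

56


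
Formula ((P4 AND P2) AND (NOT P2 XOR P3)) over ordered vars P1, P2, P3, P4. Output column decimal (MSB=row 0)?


Formula: ((P4 AND P2) AND (NOT P2 XOR P3)) over P1, P2, P3, P4 (16 rows)
Evaluate each row (bits = P1,P2,P3,P4, MSB first):
  row 0 [0000]: ((0 AND 0) AND (NOT 0 XOR 0)) -> 0
  row 1 [0001]: ((1 AND 0) AND (NOT 0 XOR 0)) -> 0
  row 2 [0010]: ((0 AND 0) AND (NOT 0 XOR 1)) -> 0
  row 3 [0011]: ((1 AND 0) AND (NOT 0 XOR 1)) -> 0
  row 4 [0100]: ((0 AND 1) AND (NOT 1 XOR 0)) -> 0
  row 5 [0101]: ((1 AND 1) AND (NOT 1 XOR 0)) -> 0
  row 6 [0110]: ((0 AND 1) AND (NOT 1 XOR 1)) -> 0
  row 7 [0111]: ((1 AND 1) AND (NOT 1 XOR 1)) -> 1
  row 8 [1000]: ((0 AND 0) AND (NOT 0 XOR 0)) -> 0
  row 9 [1001]: ((1 AND 0) AND (NOT 0 XOR 0)) -> 0
  row 10 [1010]: ((0 AND 0) AND (NOT 0 XOR 1)) -> 0
  row 11 [1011]: ((1 AND 0) AND (NOT 0 XOR 1)) -> 0
  row 12 [1100]: ((0 AND 1) AND (NOT 1 XOR 0)) -> 0
  row 13 [1101]: ((1 AND 1) AND (NOT 1 XOR 0)) -> 0
  row 14 [1110]: ((0 AND 1) AND (NOT 1 XOR 1)) -> 0
  row 15 [1111]: ((1 AND 1) AND (NOT 1 XOR 1)) -> 1
Full result column, 4 rows per line (P1,P2 fixed per line; P3,P4 runs 00..11 left to right):
  rows 0-3 [P1,P2=00]: 0000  = hex 0
  rows 4-7 [P1,P2=01]: 0001  = hex 1
  rows 8-11 [P1,P2=10]: 0000  = hex 0
  rows 12-15 [P1,P2=11]: 0001  = hex 1
Output column (row 0 .. row 15) = 0000000100000001
Output column grouped in 4s = 0000 0001 0000 0001 = 0x0101
Convert to decimal digit by digit (value = value*16 + digit):
  0 -> 0
  0*16 + 1 = 1
  1*16 + 0 = 16
  16*16 + 1 = 257
Decimal = 257

257


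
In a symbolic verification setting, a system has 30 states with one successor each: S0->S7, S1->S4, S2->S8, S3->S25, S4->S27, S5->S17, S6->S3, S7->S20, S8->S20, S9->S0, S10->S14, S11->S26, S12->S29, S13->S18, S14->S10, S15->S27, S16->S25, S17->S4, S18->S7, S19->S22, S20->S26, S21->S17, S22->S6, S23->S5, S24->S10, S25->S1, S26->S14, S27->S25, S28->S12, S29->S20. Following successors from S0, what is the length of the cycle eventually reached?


Trace from S0 until a state repeats:
  S0 -> S7 -> S20 -> S26 -> S14 -> S10 -> S14
S14 first seen at step 4, revisited at step 6.
Cycle length = 6 - 4 = 2

2


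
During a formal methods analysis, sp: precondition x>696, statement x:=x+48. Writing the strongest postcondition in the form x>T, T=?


Formula: sp(P, x:=E) = exists old_x. (x = E[old_x/x]) AND P[old_x/x] (old_x is the value of x before the assignment; eliminate old_x by solving x = E[old_x/x] for old_x)
Step 1: Precondition P: x>696, i.e. old_x > 696
Step 2: Assignment gives x = old_x + 48, so old_x = x - 48
Step 3: Substitute into P: x - 48 > 696
Step 4: Simplify: x > 696+48 = 744

744


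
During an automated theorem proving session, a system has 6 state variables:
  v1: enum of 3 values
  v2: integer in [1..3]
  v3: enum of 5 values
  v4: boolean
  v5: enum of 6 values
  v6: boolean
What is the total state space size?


State space = product of domain sizes of all variables.
Domain sizes:
  v1 (enum of 3 values): 3
  v2 (integer in [1..3]): 3
  v3 (enum of 5 values): 5
  v4 (boolean): 2
  v5 (enum of 6 values): 6
  v6 (boolean): 2
Product = 3 * 3 * 5 * 2 * 6 * 2 = 1080

1080


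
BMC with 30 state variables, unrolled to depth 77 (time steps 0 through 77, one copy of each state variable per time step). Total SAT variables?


BMC unrolls to depth k, creating one copy of each state var for steps 0..k.
Step count = 77 + 1 = 78 (steps 0 through 77)
Vars per step = 30
Total = 30 * 78 = 2340

2340


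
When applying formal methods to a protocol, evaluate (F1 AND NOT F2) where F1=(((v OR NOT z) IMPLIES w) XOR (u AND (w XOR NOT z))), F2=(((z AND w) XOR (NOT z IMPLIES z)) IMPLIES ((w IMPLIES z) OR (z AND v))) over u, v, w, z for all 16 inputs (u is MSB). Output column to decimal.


F1 = (((v OR NOT z) IMPLIES w) XOR (u AND (w XOR NOT z)))
F2 = (((z AND w) XOR (NOT z IMPLIES z)) IMPLIES ((w IMPLIES z) OR (z AND v)))
Counterexample to F1=>F2 is where F1=1 and F2=0.
Evaluate each row (bits = u,v,w,z, MSB first):
  row 0 [0000]: F1=0 F2=1 -> F1&~F2 -> 0
  row 1 [0001]: F1=1 F2=1 -> F1&~F2 -> 0
  row 2 [0010]: F1=1 F2=1 -> F1&~F2 -> 0
  row 3 [0011]: F1=1 F2=1 -> F1&~F2 -> 0
  row 4 [0100]: F1=0 F2=1 -> F1&~F2 -> 0
  row 5 [0101]: F1=0 F2=1 -> F1&~F2 -> 0
  row 6 [0110]: F1=1 F2=1 -> F1&~F2 -> 0
  row 7 [0111]: F1=1 F2=1 -> F1&~F2 -> 0
  row 8 [1000]: F1=1 F2=1 -> F1&~F2 -> 0
  row 9 [1001]: F1=1 F2=1 -> F1&~F2 -> 0
  row 10 [1010]: F1=1 F2=1 -> F1&~F2 -> 0
  row 11 [1011]: F1=0 F2=1 -> F1&~F2 -> 0
  row 12 [1100]: F1=1 F2=1 -> F1&~F2 -> 0
  row 13 [1101]: F1=0 F2=1 -> F1&~F2 -> 0
  row 14 [1110]: F1=1 F2=1 -> F1&~F2 -> 0
  row 15 [1111]: F1=0 F2=1 -> F1&~F2 -> 0
Full result column, 4 rows per line (u,v fixed per line; w,z runs 00..11 left to right):
  rows 0-3 [u,v=00]: 0000  = hex 0
  rows 4-7 [u,v=01]: 0000  = hex 0
  rows 8-11 [u,v=10]: 0000  = hex 0
  rows 12-15 [u,v=11]: 0000  = hex 0
Counterexample vector (row 0 .. row 15) = 0000000000000000
Output column grouped in 4s = 0000 0000 0000 0000 = 0x0000
Convert to decimal digit by digit (value = value*16 + digit):
  0 -> 0
  0*16 + 0 = 0
  0*16 + 0 = 0
  0*16 + 0 = 0
Decimal = 0

0


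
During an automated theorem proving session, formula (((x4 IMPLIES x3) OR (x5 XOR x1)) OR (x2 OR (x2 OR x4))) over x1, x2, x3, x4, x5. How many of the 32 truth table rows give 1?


Formula: (((x4 IMPLIES x3) OR (x5 XOR x1)) OR (x2 OR (x2 OR x4))) over 5 vars (32 rows)
Evaluate each row (x1, x2, x3, x4, x5 as bits, MSB first):
  row 0 [00000]: (((0 IMPLIES 0) OR (0 XOR 0)) OR (0 OR (0 OR 0))) -> 1
  row 1 [00001]: (((0 IMPLIES 0) OR (1 XOR 0)) OR (0 OR (0 OR 0))) -> 1
  row 2 [00010]: (((1 IMPLIES 0) OR (0 XOR 0)) OR (0 OR (0 OR 1))) -> 1
  row 3 [00011]: (((1 IMPLIES 0) OR (1 XOR 0)) OR (0 OR (0 OR 1))) -> 1
  row 4 [00100]: (((0 IMPLIES 1) OR (0 XOR 0)) OR (0 OR (0 OR 0))) -> 1
  row 5 [00101]: (((0 IMPLIES 1) OR (1 XOR 0)) OR (0 OR (0 OR 0))) -> 1
  row 6 [00110]: (((1 IMPLIES 1) OR (0 XOR 0)) OR (0 OR (0 OR 1))) -> 1
  row 7 [00111]: (((1 IMPLIES 1) OR (1 XOR 0)) OR (0 OR (0 OR 1))) -> 1
  row 8 [01000]: (((0 IMPLIES 0) OR (0 XOR 0)) OR (1 OR (1 OR 0))) -> 1
  row 9 [01001]: (((0 IMPLIES 0) OR (1 XOR 0)) OR (1 OR (1 OR 0))) -> 1
  row 10 [01010]: (((1 IMPLIES 0) OR (0 XOR 0)) OR (1 OR (1 OR 1))) -> 1
  row 11 [01011]: (((1 IMPLIES 0) OR (1 XOR 0)) OR (1 OR (1 OR 1))) -> 1
  row 12 [01100]: (((0 IMPLIES 1) OR (0 XOR 0)) OR (1 OR (1 OR 0))) -> 1
  row 13 [01101]: (((0 IMPLIES 1) OR (1 XOR 0)) OR (1 OR (1 OR 0))) -> 1
  row 14 [01110]: (((1 IMPLIES 1) OR (0 XOR 0)) OR (1 OR (1 OR 1))) -> 1
  row 15 [01111]: (((1 IMPLIES 1) OR (1 XOR 0)) OR (1 OR (1 OR 1))) -> 1
  row 16 [10000]: (((0 IMPLIES 0) OR (0 XOR 1)) OR (0 OR (0 OR 0))) -> 1
  row 17 [10001]: (((0 IMPLIES 0) OR (1 XOR 1)) OR (0 OR (0 OR 0))) -> 1
  row 18 [10010]: (((1 IMPLIES 0) OR (0 XOR 1)) OR (0 OR (0 OR 1))) -> 1
  row 19 [10011]: (((1 IMPLIES 0) OR (1 XOR 1)) OR (0 OR (0 OR 1))) -> 1
  row 20 [10100]: (((0 IMPLIES 1) OR (0 XOR 1)) OR (0 OR (0 OR 0))) -> 1
  row 21 [10101]: (((0 IMPLIES 1) OR (1 XOR 1)) OR (0 OR (0 OR 0))) -> 1
  row 22 [10110]: (((1 IMPLIES 1) OR (0 XOR 1)) OR (0 OR (0 OR 1))) -> 1
  row 23 [10111]: (((1 IMPLIES 1) OR (1 XOR 1)) OR (0 OR (0 OR 1))) -> 1
  row 24 [11000]: (((0 IMPLIES 0) OR (0 XOR 1)) OR (1 OR (1 OR 0))) -> 1
  row 25 [11001]: (((0 IMPLIES 0) OR (1 XOR 1)) OR (1 OR (1 OR 0))) -> 1
  row 26 [11010]: (((1 IMPLIES 0) OR (0 XOR 1)) OR (1 OR (1 OR 1))) -> 1
  row 27 [11011]: (((1 IMPLIES 0) OR (1 XOR 1)) OR (1 OR (1 OR 1))) -> 1
  row 28 [11100]: (((0 IMPLIES 1) OR (0 XOR 1)) OR (1 OR (1 OR 0))) -> 1
  row 29 [11101]: (((0 IMPLIES 1) OR (1 XOR 1)) OR (1 OR (1 OR 0))) -> 1
  row 30 [11110]: (((1 IMPLIES 1) OR (0 XOR 1)) OR (1 OR (1 OR 1))) -> 1
  row 31 [11111]: (((1 IMPLIES 1) OR (1 XOR 1)) OR (1 OR (1 OR 1))) -> 1
Full result column, 8 rows per line (x1,x2 fixed per line; x3,x4,x5 runs 000..111 left to right):
  rows 0-7 [x1,x2=00]: 11111111  (ones: 8)
  rows 8-15 [x1,x2=01]: 11111111  (ones: 8)
  rows 16-23 [x1,x2=10]: 11111111  (ones: 8)
  rows 24-31 [x1,x2=11]: 11111111  (ones: 8)
Count of 1-rows = 8+8+8+8 = 32

32


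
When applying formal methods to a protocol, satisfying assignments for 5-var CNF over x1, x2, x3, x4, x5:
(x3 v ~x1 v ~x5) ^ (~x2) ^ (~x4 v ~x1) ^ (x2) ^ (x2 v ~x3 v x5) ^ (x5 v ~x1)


CNF with 6 clauses over 5 vars (32 assignments).
An assignment satisfies CNF iff every clause has >=1 true literal.
Check each row (bits = x1,x2,x3,x4,x5; clause T/F shown):
  row 0 [00000]: clauses=TTTFTT -> 0
  row 1 [00001]: clauses=TTTFTT -> 0
  row 2 [00010]: clauses=TTTFTT -> 0
  row 3 [00011]: clauses=TTTFTT -> 0
  row 4 [00100]: clauses=TTTFFT -> 0
  row 5 [00101]: clauses=TTTFTT -> 0
  row 6 [00110]: clauses=TTTFFT -> 0
  row 7 [00111]: clauses=TTTFTT -> 0
  row 8 [01000]: clauses=TFTTTT -> 0
  row 9 [01001]: clauses=TFTTTT -> 0
  row 10 [01010]: clauses=TFTTTT -> 0
  row 11 [01011]: clauses=TFTTTT -> 0
  row 12 [01100]: clauses=TFTTTT -> 0
  row 13 [01101]: clauses=TFTTTT -> 0
  row 14 [01110]: clauses=TFTTTT -> 0
  row 15 [01111]: clauses=TFTTTT -> 0
  row 16 [10000]: clauses=TTTFTF -> 0
  row 17 [10001]: clauses=FTTFTT -> 0
  row 18 [10010]: clauses=TTFFTF -> 0
  row 19 [10011]: clauses=FTFFTT -> 0
  row 20 [10100]: clauses=TTTFFF -> 0
  row 21 [10101]: clauses=TTTFTT -> 0
  row 22 [10110]: clauses=TTFFFF -> 0
  row 23 [10111]: clauses=TTFFTT -> 0
  row 24 [11000]: clauses=TFTTTF -> 0
  row 25 [11001]: clauses=FFTTTT -> 0
  row 26 [11010]: clauses=TFFTTF -> 0
  row 27 [11011]: clauses=FFFTTT -> 0
  row 28 [11100]: clauses=TFTTTF -> 0
  row 29 [11101]: clauses=TFTTTT -> 0
  row 30 [11110]: clauses=TFFTTF -> 0
  row 31 [11111]: clauses=TFFTTT -> 0
Full result column, 8 rows per line (x1,x2 fixed per line; x3,x4,x5 runs 000..111 left to right):
  rows 0-7 [x1,x2=00]: 00000000  (ones: 0)
  rows 8-15 [x1,x2=01]: 00000000  (ones: 0)
  rows 16-23 [x1,x2=10]: 00000000  (ones: 0)
  rows 24-31 [x1,x2=11]: 00000000  (ones: 0)
Satisfying assignments = 0+0+0+0 = 0

0


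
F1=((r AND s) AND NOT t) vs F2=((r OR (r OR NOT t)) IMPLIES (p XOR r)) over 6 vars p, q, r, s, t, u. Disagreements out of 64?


F1 = ((r AND s) AND NOT t)
F2 = ((r OR (r OR NOT t)) IMPLIES (p XOR r))
Evaluate both on each of 64 rows (bits = p,q,r,s,t,u):
  row 0 [000000]: F1=0 F2=0 -> 0
  row 1 [000001]: F1=0 F2=0 -> 0
  row 2 [000010]: F1=0 F2=1 (differ) -> 1
  row 3 [000011]: F1=0 F2=1 (differ) -> 1
  row 4 [000100]: F1=0 F2=0 -> 0
  (every remaining row is evaluated the same way; all 64 results are listed next)
Full result column, 8 rows per line (p,q,r fixed per line; s,t,u runs 000..111 left to right):
  rows 0-7 [p,q,r=000]: 00110011  (ones: 4)
  rows 8-15 [p,q,r=001]: 11110011  (ones: 6)
  rows 16-23 [p,q,r=010]: 00110011  (ones: 4)
  rows 24-31 [p,q,r=011]: 11110011  (ones: 6)
  rows 32-39 [p,q,r=100]: 11111111  (ones: 8)
  rows 40-47 [p,q,r=101]: 00001100  (ones: 2)
  rows 48-55 [p,q,r=110]: 11111111  (ones: 8)
  rows 56-63 [p,q,r=111]: 00001100  (ones: 2)
Disagreements = 4+6+4+6+8+2+8+2 = 40

40


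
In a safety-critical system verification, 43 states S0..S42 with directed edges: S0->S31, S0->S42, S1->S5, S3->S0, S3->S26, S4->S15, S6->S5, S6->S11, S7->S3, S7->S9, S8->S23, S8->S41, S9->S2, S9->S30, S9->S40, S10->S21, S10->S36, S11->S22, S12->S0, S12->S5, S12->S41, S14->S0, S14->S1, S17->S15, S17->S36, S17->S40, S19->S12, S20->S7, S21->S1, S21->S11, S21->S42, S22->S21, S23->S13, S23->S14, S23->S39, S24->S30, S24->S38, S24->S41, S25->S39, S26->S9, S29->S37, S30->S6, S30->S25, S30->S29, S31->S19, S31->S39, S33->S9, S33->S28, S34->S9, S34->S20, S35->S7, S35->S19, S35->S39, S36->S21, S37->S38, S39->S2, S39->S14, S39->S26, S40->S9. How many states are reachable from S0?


BFS from S0:
  layer 0: {S0}
  layer 1: {S31, S42}
  layer 2: {S19, S39}
  layer 3: {S2, S12, S14, S26}
  layer 4: {S1, S5, S9, S41}
  layer 5: {S30, S40}
  layer 6: {S6, S25, S29}
  layer 7: {S11, S37}
  layer 8: {S22, S38}
  layer 9: {S21}
Reachable set: {S0, S1, S2, S5, S6, S9, S11, S12, S14, S19, S21, S22, S25, S26, S29, S30, S31, S37, S38, S39, S40, S41, S42}
Count = 23

23


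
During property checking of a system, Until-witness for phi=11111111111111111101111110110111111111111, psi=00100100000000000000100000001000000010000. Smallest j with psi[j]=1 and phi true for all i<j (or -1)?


(phi U psi) at 0: need smallest j with psi[j]=1 and phi[i]=1 for all i in [0,j).
Scan from step 0:
  step 0: phi=1, psi=0 -> continue
  step 1: phi=1, psi=0 -> continue
  step 2: psi=1 and phi held for [0,2) -> witness found
Witness step = 2

2


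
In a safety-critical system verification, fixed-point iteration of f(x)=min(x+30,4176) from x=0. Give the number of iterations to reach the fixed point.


Step 1: x=0, cap=4176, increment=30
Step 2: x grows by 30 each step until capped at 4176; fixed point is x=4176
Step 3: iterations = ceil(4176/30) = 140

140


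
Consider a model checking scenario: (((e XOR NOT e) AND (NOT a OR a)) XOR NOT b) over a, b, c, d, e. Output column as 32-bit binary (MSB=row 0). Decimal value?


Formula: (((e XOR NOT e) AND (NOT a OR a)) XOR NOT b) over a, b, c, d, e (32 rows)
Evaluate each row (bits = a,b,c,d,e, MSB first):
  row 0 [00000]: (((0 XOR NOT 0) AND (NOT 0 OR 0)) XOR NOT 0) -> 0
  row 1 [00001]: (((1 XOR NOT 1) AND (NOT 0 OR 0)) XOR NOT 0) -> 0
  row 2 [00010]: (((0 XOR NOT 0) AND (NOT 0 OR 0)) XOR NOT 0) -> 0
  row 3 [00011]: (((1 XOR NOT 1) AND (NOT 0 OR 0)) XOR NOT 0) -> 0
  row 4 [00100]: (((0 XOR NOT 0) AND (NOT 0 OR 0)) XOR NOT 0) -> 0
  row 5 [00101]: (((1 XOR NOT 1) AND (NOT 0 OR 0)) XOR NOT 0) -> 0
  row 6 [00110]: (((0 XOR NOT 0) AND (NOT 0 OR 0)) XOR NOT 0) -> 0
  row 7 [00111]: (((1 XOR NOT 1) AND (NOT 0 OR 0)) XOR NOT 0) -> 0
  row 8 [01000]: (((0 XOR NOT 0) AND (NOT 0 OR 0)) XOR NOT 1) -> 1
  row 9 [01001]: (((1 XOR NOT 1) AND (NOT 0 OR 0)) XOR NOT 1) -> 1
  row 10 [01010]: (((0 XOR NOT 0) AND (NOT 0 OR 0)) XOR NOT 1) -> 1
  row 11 [01011]: (((1 XOR NOT 1) AND (NOT 0 OR 0)) XOR NOT 1) -> 1
  row 12 [01100]: (((0 XOR NOT 0) AND (NOT 0 OR 0)) XOR NOT 1) -> 1
  row 13 [01101]: (((1 XOR NOT 1) AND (NOT 0 OR 0)) XOR NOT 1) -> 1
  row 14 [01110]: (((0 XOR NOT 0) AND (NOT 0 OR 0)) XOR NOT 1) -> 1
  row 15 [01111]: (((1 XOR NOT 1) AND (NOT 0 OR 0)) XOR NOT 1) -> 1
  row 16 [10000]: (((0 XOR NOT 0) AND (NOT 1 OR 1)) XOR NOT 0) -> 0
  row 17 [10001]: (((1 XOR NOT 1) AND (NOT 1 OR 1)) XOR NOT 0) -> 0
  row 18 [10010]: (((0 XOR NOT 0) AND (NOT 1 OR 1)) XOR NOT 0) -> 0
  row 19 [10011]: (((1 XOR NOT 1) AND (NOT 1 OR 1)) XOR NOT 0) -> 0
  row 20 [10100]: (((0 XOR NOT 0) AND (NOT 1 OR 1)) XOR NOT 0) -> 0
  row 21 [10101]: (((1 XOR NOT 1) AND (NOT 1 OR 1)) XOR NOT 0) -> 0
  row 22 [10110]: (((0 XOR NOT 0) AND (NOT 1 OR 1)) XOR NOT 0) -> 0
  row 23 [10111]: (((1 XOR NOT 1) AND (NOT 1 OR 1)) XOR NOT 0) -> 0
  row 24 [11000]: (((0 XOR NOT 0) AND (NOT 1 OR 1)) XOR NOT 1) -> 1
  row 25 [11001]: (((1 XOR NOT 1) AND (NOT 1 OR 1)) XOR NOT 1) -> 1
  row 26 [11010]: (((0 XOR NOT 0) AND (NOT 1 OR 1)) XOR NOT 1) -> 1
  row 27 [11011]: (((1 XOR NOT 1) AND (NOT 1 OR 1)) XOR NOT 1) -> 1
  row 28 [11100]: (((0 XOR NOT 0) AND (NOT 1 OR 1)) XOR NOT 1) -> 1
  row 29 [11101]: (((1 XOR NOT 1) AND (NOT 1 OR 1)) XOR NOT 1) -> 1
  row 30 [11110]: (((0 XOR NOT 0) AND (NOT 1 OR 1)) XOR NOT 1) -> 1
  row 31 [11111]: (((1 XOR NOT 1) AND (NOT 1 OR 1)) XOR NOT 1) -> 1
Full result column, 4 rows per line (a,b,c fixed per line; d,e runs 00..11 left to right):
  rows 0-3 [a,b,c=000]: 0000  = hex 0
  rows 4-7 [a,b,c=001]: 0000  = hex 0
  rows 8-11 [a,b,c=010]: 1111  = hex F
  rows 12-15 [a,b,c=011]: 1111  = hex F
  rows 16-19 [a,b,c=100]: 0000  = hex 0
  rows 20-23 [a,b,c=101]: 0000  = hex 0
  rows 24-27 [a,b,c=110]: 1111  = hex F
  rows 28-31 [a,b,c=111]: 1111  = hex F
Output column (row 0 .. row 31) = 00000000111111110000000011111111
Output column grouped in 4s = 0000 0000 1111 1111 0000 0000 1111 1111 = 0x00FF00FF
Convert to decimal digit by digit (value = value*16 + digit):
  0 -> 0
  0*16 + 0 = 0
  0*16 + 15 (F) = 15
  15*16 + 15 (F) = 255
  255*16 + 0 = 4080
  4080*16 + 0 = 65280
  65280*16 + 15 (F) = 1044495
  1044495*16 + 15 (F) = 16711935
Decimal = 16711935

16711935


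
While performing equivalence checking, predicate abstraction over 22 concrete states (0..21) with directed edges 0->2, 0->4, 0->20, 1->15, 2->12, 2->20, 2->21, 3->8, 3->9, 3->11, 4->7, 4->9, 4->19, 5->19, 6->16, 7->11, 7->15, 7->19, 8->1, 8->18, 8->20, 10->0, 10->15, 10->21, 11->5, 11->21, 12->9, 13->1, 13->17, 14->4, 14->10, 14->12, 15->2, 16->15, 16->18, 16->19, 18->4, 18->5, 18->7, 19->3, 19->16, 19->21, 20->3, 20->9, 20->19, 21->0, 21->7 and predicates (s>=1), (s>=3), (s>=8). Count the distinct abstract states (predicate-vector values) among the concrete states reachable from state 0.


BFS from 0:
Concrete reachable: {0, 1, 2, 3, 4, 5, 7, 8, 9, 11, 12, 15, 16, 18, 19, 20, 21}
Abstract via predicates (s>=1), (s>=3), (s>=8):
  (0,0,0) <- {0}
  (1,0,0) <- {1, 2}
  (1,1,0) <- {3, 4, 5, 7}
  (1,1,1) <- {8, 9, 11, 12, 15, 16, 18, 19, 20, 21}
Distinct abstract states = 4

4


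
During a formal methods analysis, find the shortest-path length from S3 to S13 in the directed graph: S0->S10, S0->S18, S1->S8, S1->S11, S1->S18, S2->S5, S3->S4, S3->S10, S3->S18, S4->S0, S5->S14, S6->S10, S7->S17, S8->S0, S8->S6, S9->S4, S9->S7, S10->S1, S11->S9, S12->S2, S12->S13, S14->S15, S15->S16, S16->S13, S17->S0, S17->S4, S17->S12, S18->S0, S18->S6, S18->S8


BFS layer-by-layer from S3:
  dist 0: {S3}
  dist 1: {S4, S10, S18}
  dist 2: {S0, S1, S6, S8}
  dist 3: {S11}
  dist 4: {S9}
  dist 5: {S7}
  dist 6: {S17}
  dist 7: {S12}
  dist 8: {S2, S13}
  -> S13 reached at distance 8
Shortest path length = 8

8


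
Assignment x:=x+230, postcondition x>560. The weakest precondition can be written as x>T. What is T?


Formula: wp(x:=E, P) = P[E/x] (substitute E for x in postcondition)
Step 1: Postcondition: x>560
Step 2: Substitute x+230 for x: x+230>560
Step 3: Solve for x: x > 560-230 = 330

330


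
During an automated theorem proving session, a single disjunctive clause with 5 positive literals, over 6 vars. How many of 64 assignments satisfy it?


Step 1: Total=2^6=64
Step 2: Unsat when all 5 false: 2^1=2
Step 3: Sat=64-2=62

62


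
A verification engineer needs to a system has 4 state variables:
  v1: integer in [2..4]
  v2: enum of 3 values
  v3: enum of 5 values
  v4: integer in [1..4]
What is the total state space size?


State space = product of domain sizes of all variables.
Domain sizes:
  v1 (integer in [2..4]): 3
  v2 (enum of 3 values): 3
  v3 (enum of 5 values): 5
  v4 (integer in [1..4]): 4
Product = 3 * 3 * 5 * 4 = 180

180


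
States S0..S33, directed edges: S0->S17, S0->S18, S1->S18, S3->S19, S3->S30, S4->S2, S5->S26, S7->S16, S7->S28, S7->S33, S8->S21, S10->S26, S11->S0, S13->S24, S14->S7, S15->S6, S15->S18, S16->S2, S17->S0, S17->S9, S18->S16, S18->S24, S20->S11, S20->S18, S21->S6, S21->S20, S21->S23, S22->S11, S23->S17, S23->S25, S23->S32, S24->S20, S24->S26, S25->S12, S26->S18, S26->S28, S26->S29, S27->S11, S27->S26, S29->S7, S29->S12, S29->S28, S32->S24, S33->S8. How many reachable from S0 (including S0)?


BFS from S0:
  layer 0: {S0}
  layer 1: {S17, S18}
  layer 2: {S9, S16, S24}
  layer 3: {S2, S20, S26}
  layer 4: {S11, S28, S29}
  layer 5: {S7, S12}
  layer 6: {S33}
  layer 7: {S8}
  layer 8: {S21}
  layer 9: {S6, S23}
  layer 10: {S25, S32}
Reachable set: {S0, S2, S6, S7, S8, S9, S11, S12, S16, S17, S18, S20, S21, S23, S24, S25, S26, S28, S29, S32, S33}
Count = 21

21


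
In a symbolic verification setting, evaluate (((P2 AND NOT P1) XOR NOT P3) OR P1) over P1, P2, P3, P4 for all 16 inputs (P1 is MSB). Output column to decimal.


Formula: (((P2 AND NOT P1) XOR NOT P3) OR P1) over P1, P2, P3, P4 (16 rows)
Evaluate each row (bits = P1,P2,P3,P4, MSB first):
  row 0 [0000]: (((0 AND NOT 0) XOR NOT 0) OR 0) -> 1
  row 1 [0001]: (((0 AND NOT 0) XOR NOT 0) OR 0) -> 1
  row 2 [0010]: (((0 AND NOT 0) XOR NOT 1) OR 0) -> 0
  row 3 [0011]: (((0 AND NOT 0) XOR NOT 1) OR 0) -> 0
  row 4 [0100]: (((1 AND NOT 0) XOR NOT 0) OR 0) -> 0
  row 5 [0101]: (((1 AND NOT 0) XOR NOT 0) OR 0) -> 0
  row 6 [0110]: (((1 AND NOT 0) XOR NOT 1) OR 0) -> 1
  row 7 [0111]: (((1 AND NOT 0) XOR NOT 1) OR 0) -> 1
  row 8 [1000]: (((0 AND NOT 1) XOR NOT 0) OR 1) -> 1
  row 9 [1001]: (((0 AND NOT 1) XOR NOT 0) OR 1) -> 1
  row 10 [1010]: (((0 AND NOT 1) XOR NOT 1) OR 1) -> 1
  row 11 [1011]: (((0 AND NOT 1) XOR NOT 1) OR 1) -> 1
  row 12 [1100]: (((1 AND NOT 1) XOR NOT 0) OR 1) -> 1
  row 13 [1101]: (((1 AND NOT 1) XOR NOT 0) OR 1) -> 1
  row 14 [1110]: (((1 AND NOT 1) XOR NOT 1) OR 1) -> 1
  row 15 [1111]: (((1 AND NOT 1) XOR NOT 1) OR 1) -> 1
Full result column, 4 rows per line (P1,P2 fixed per line; P3,P4 runs 00..11 left to right):
  rows 0-3 [P1,P2=00]: 1100  = hex C
  rows 4-7 [P1,P2=01]: 0011  = hex 3
  rows 8-11 [P1,P2=10]: 1111  = hex F
  rows 12-15 [P1,P2=11]: 1111  = hex F
Output column (row 0 .. row 15) = 1100001111111111
Output column grouped in 4s = 1100 0011 1111 1111 = 0xC3FF
Convert to decimal digit by digit (value = value*16 + digit):
  C -> 12
  12*16 + 3 = 195
  195*16 + 15 (F) = 3135
  3135*16 + 15 (F) = 50175
Decimal = 50175

50175


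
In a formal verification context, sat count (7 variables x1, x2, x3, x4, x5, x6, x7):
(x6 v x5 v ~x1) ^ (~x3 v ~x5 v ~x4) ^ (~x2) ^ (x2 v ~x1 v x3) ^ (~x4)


CNF with 5 clauses over 7 vars (128 assignments).
An assignment satisfies CNF iff every clause has >=1 true literal.
Check each row (bits = x1,x2,x3,x4,x5,x6,x7; clause T/F shown):
  row 0 [0000000]: clauses=TTTTT -> 1
  row 1 [0000001]: clauses=TTTTT -> 1
  row 2 [0000010]: clauses=TTTTT -> 1
  row 3 [0000011]: clauses=TTTTT -> 1
  row 4 [0000100]: clauses=TTTTT -> 1
  (every remaining row is evaluated the same way; all 128 results are listed next)
Full result column, 8 rows per line (x1,x2,x3,x4 fixed per line; x5,x6,x7 runs 000..111 left to right):
  rows 0-7 [x1,x2,x3,x4=0000]: 11111111  (ones: 8)
  rows 8-15 [x1,x2,x3,x4=0001]: 00000000  (ones: 0)
  rows 16-23 [x1,x2,x3,x4=0010]: 11111111  (ones: 8)
  rows 24-31 [x1,x2,x3,x4=0011]: 00000000  (ones: 0)
  rows 32-39 [x1,x2,x3,x4=0100]: 00000000  (ones: 0)
  rows 40-47 [x1,x2,x3,x4=0101]: 00000000  (ones: 0)
  rows 48-55 [x1,x2,x3,x4=0110]: 00000000  (ones: 0)
  rows 56-63 [x1,x2,x3,x4=0111]: 00000000  (ones: 0)
  rows 64-71 [x1,x2,x3,x4=1000]: 00000000  (ones: 0)
  rows 72-79 [x1,x2,x3,x4=1001]: 00000000  (ones: 0)
  rows 80-87 [x1,x2,x3,x4=1010]: 00111111  (ones: 6)
  rows 88-95 [x1,x2,x3,x4=1011]: 00000000  (ones: 0)
  rows 96-103 [x1,x2,x3,x4=1100]: 00000000  (ones: 0)
  rows 104-111 [x1,x2,x3,x4=1101]: 00000000  (ones: 0)
  rows 112-119 [x1,x2,x3,x4=1110]: 00000000  (ones: 0)
  rows 120-127 [x1,x2,x3,x4=1111]: 00000000  (ones: 0)
Satisfying assignments = 8+0+8+0+0+0+0+0+0+0+6+0+0+0+0+0 = 22

22
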